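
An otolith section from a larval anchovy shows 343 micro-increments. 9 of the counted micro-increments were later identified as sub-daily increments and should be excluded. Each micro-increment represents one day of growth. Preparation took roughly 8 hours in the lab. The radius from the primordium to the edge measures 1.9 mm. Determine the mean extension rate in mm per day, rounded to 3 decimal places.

True micro-increment count = 343 − 9 = 334.
Extension rate ≈ 1.9 / 334 = 0.006 mm per day.

0.006 mm per day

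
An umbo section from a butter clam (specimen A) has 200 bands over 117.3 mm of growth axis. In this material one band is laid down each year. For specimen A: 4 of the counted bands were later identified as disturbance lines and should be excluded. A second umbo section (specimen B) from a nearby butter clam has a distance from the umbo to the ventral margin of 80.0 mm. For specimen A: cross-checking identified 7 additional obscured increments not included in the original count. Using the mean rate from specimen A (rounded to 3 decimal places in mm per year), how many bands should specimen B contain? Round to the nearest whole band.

138 bands

Specimen A: after corrections the count is 200 − 4 + 7 = 203 bands.
A: Mean rate = 117.3 mm / 203 years ≈ 0.578 mm/yr.
Specimen B: 80.0 mm / 0.578 mm per year = 138.41 years ≈ 138 bands.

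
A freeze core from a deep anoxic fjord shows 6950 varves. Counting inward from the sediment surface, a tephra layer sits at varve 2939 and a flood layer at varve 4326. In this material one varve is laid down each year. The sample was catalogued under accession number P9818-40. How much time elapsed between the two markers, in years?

The two markers are separated by 4326 − 2939 = 1387 varves.
At one varve per year, 1387 years elapsed between them.

1387 years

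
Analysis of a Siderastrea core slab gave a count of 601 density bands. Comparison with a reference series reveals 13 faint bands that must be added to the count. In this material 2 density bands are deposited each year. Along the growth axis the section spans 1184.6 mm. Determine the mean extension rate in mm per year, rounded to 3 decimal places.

Adjusted count: 601 + 13 = 614 density bands.
614 density bands at 2 per year is 614 / 2 = 307 years.
Extension rate ≈ 1184.6 / 307 = 3.859 mm per year.

3.859 mm per year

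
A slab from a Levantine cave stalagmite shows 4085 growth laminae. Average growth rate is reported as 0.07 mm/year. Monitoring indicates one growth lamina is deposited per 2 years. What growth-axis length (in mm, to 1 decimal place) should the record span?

Multiplying by 2 years per growth lamina: 4085 × 2 = 8170 years.
8170 years at 0.07 mm/year gives 0.07 × 8170 = 571.9 mm.

571.9 mm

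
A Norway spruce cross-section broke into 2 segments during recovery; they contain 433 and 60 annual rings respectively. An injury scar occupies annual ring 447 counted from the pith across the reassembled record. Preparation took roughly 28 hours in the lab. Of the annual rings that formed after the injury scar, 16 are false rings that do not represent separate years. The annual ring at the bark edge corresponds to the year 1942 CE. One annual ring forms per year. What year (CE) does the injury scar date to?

1912 CE

Total annual rings = 433 + 60 = 493.
Between annual ring 447 and the bark edge there are 493 − 447 = 46 annual rings.
Excluding 16 false annual rings: 46 − 16 = 30.
1942 − 30 = 1912 CE.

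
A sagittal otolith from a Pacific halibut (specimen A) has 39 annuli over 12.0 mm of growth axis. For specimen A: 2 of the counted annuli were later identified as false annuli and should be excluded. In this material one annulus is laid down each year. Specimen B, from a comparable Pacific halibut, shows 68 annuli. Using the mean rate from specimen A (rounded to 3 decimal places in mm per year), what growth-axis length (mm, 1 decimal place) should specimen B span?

Specimen A: after corrections the count is 39 − 2 = 37 annuli.
A: Mean rate = 12.0 mm / 37 years ≈ 0.324 mm per year.
For B, 0.324 mm/year × 68 years = 22.0 mm.

22.0 mm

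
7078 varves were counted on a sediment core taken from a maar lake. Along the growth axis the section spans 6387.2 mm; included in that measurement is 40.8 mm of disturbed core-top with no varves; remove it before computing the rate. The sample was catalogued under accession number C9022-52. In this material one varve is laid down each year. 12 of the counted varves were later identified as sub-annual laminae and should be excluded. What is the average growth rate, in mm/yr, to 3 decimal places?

0.898 mm/yr

Adjusted count: 7078 − 12 = 7066 varves.
The growth record spans 6387.2 − 40.8 = 6346.4 mm.
6346.4 mm over 7066 years gives 6346.4 / 7066 ≈ 0.898 mm/yr.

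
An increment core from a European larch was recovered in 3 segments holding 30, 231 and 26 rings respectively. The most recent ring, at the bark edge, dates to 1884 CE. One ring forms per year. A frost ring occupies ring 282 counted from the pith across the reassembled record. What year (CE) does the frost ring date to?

Total rings = 30 + 231 + 26 = 287.
Between ring 282 and the bark edge there are 287 − 282 = 5 rings.
1884 − 5 = 1879 CE.

1879 CE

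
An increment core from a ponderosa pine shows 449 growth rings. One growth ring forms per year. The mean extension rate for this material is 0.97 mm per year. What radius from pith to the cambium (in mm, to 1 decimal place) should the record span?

449 years of growth are recorded.
449 years at 0.97 mm/year gives 0.97 × 449 = 435.5 mm.

435.5 mm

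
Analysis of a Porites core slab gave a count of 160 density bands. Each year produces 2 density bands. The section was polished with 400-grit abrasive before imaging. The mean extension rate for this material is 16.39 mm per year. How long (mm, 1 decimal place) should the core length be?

1311.2 mm

Dividing by 2 density bands per year: 160 / 2 = 80 years.
80 years at 16.39 mm/year gives 16.39 × 80 = 1311.2 mm.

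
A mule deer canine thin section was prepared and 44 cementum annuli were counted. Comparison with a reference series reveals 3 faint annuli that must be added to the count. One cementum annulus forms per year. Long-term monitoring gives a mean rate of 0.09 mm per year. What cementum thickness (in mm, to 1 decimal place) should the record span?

True cementum annulus count = 44 + 3 = 47.
Predicted length = 0.09 mm/year × 47 years = 4.2 mm.

4.2 mm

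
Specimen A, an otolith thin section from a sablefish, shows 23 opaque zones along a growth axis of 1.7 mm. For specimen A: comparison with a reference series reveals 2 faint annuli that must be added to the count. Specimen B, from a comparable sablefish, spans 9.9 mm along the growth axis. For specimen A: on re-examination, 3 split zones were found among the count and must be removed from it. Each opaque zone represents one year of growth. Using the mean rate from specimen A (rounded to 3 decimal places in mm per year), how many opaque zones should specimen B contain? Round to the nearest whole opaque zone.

Specimen A: true opaque zone count = 23 − 3 + 2 = 22.
A: 1.7 mm over 22 years gives 1.7 / 22 ≈ 0.077 mm per year.
For B, 9.9 / 0.077 = 128.57 years ≈ 129 opaque zones.

129 opaque zones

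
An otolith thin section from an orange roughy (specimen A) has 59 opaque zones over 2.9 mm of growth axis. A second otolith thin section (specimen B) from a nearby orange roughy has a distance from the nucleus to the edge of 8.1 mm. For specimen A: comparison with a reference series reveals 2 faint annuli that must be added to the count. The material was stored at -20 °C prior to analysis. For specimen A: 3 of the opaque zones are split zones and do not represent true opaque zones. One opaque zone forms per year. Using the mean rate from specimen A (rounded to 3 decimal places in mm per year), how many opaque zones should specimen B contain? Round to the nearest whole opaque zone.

162 opaque zones

Specimen A: after corrections the count is 59 − 3 + 2 = 58 opaque zones.
A: Mean rate = 2.9 mm / 58 years ≈ 0.050 mm per year.
B spans 8.1 / 0.050 = 162.00 years ≈ 162 opaque zones.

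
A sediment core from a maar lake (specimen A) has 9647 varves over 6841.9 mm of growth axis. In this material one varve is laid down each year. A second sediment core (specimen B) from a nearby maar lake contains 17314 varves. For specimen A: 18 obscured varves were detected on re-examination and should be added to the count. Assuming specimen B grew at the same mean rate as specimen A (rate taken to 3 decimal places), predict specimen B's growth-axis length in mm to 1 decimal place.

Specimen A: after corrections the count is 9647 + 18 = 9665 varves.
A: Extension rate ≈ 6841.9 / 9665 = 0.708 mm/year.
B's length ≈ 0.708 × 17314 = 12258.3 mm.

12258.3 mm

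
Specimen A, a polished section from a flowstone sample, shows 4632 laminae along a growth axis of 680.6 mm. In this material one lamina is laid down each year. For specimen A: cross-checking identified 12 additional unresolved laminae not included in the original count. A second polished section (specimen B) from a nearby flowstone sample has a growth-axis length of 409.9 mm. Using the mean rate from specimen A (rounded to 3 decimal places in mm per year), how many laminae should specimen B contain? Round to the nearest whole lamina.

Specimen A: correcting the raw count gives 4632 + 12 = 4644 true laminae.
A: Mean rate = 680.6 mm / 4644 years ≈ 0.147 mm/year.
For B, 409.9 / 0.147 = 2788.44 years ≈ 2788 laminae.

2788 laminae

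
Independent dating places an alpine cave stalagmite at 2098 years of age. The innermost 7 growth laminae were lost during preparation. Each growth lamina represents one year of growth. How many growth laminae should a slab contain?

At one growth lamina per year, 2098 years correspond to 2098 growth laminae.
Less the 7 uncaptured growth laminae: 2098 − 7 = 2091.

2091 growth laminae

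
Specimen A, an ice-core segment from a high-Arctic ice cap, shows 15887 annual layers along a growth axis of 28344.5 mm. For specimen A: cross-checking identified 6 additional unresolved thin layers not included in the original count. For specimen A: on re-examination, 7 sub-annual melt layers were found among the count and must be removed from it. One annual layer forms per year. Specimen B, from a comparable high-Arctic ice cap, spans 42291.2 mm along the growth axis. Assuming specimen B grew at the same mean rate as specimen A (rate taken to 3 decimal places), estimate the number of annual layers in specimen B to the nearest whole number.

Specimen A: adjusted count: 15887 − 7 + 6 = 15886 annual layers.
A: 28344.5 mm over 15886 years gives 28344.5 / 15886 ≈ 1.784 mm/year.
For B, 42291.2 / 1.784 = 23705.83 years ≈ 23706 annual layers.

23706 annual layers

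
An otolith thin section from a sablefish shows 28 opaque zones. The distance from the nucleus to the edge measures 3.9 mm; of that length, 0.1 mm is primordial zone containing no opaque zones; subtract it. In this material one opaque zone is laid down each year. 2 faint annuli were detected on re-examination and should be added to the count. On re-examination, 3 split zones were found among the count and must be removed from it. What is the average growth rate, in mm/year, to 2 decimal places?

0.14 mm/year

After corrections the count is 28 − 3 + 2 = 27 opaque zones.
Removing the 0.1 mm offcut leaves 3.9 − 0.1 = 3.8 mm.
Extension rate ≈ 3.8 / 27 = 0.14 mm/year.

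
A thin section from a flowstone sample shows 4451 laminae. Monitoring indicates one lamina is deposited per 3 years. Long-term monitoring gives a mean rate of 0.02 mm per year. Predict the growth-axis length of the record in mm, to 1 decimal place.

Multiplying by 3 years per lamina: 4451 × 3 = 13353 years.
13353 years at 0.02 mm/year gives 0.02 × 13353 = 267.1 mm.

267.1 mm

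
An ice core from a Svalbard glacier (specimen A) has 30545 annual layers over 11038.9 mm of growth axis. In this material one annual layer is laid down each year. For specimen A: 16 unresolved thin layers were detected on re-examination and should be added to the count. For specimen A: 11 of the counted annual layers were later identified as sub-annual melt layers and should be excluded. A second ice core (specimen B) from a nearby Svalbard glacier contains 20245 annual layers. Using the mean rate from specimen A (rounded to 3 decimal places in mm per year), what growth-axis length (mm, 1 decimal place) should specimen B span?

7308.4 mm

Specimen A: correcting the raw count gives 30545 − 11 + 16 = 30550 true annual layers.
A: Extension rate ≈ 11038.9 / 30550 = 0.361 mm/year.
Length of B = 0.361 × 20245 = 7308.4 mm.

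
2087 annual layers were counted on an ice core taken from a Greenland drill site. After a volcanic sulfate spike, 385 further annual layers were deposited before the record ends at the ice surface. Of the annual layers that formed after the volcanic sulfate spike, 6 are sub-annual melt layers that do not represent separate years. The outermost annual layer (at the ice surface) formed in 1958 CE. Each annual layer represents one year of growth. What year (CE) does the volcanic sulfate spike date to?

1579 CE

There are 385 annual layers younger than the volcanic sulfate spike.
Excluding 6 false annual layers: 385 − 6 = 379.
The annual layer at the ice surface is 1958 CE, so the volcanic sulfate spike dates to 1958 − 379 = 1579 CE.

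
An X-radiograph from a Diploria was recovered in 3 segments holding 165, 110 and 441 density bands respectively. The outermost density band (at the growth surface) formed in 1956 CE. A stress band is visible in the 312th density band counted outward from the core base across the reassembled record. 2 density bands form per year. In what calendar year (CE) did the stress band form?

Total density bands = 165 + 110 + 441 = 716.
The stress band sits at density band 312 from the core base, so 716 − 312 = 404 density bands formed after it.
Dividing by 2 density bands per year: 404 / 2 = 202 years.
1956 − 202 = 1754 CE.

1754 CE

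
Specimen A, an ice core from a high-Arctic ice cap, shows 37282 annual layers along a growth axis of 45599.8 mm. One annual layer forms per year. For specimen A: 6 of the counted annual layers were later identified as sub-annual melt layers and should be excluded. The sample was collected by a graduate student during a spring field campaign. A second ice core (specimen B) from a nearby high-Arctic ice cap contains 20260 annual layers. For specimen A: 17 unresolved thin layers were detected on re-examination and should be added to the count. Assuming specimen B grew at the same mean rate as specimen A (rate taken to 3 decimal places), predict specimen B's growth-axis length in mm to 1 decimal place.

Specimen A: correcting the raw count gives 37282 − 6 + 17 = 37293 true annual layers.
A: Extension rate ≈ 45599.8 / 37293 = 1.223 mm/yr.
Length of B = 1.223 × 20260 = 24778.0 mm.

24778.0 mm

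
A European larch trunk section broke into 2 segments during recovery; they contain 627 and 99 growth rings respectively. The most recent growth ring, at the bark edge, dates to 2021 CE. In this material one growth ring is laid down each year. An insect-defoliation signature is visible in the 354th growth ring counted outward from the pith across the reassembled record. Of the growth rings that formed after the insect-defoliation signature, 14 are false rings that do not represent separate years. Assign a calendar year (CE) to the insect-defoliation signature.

Total growth rings = 627 + 99 = 726.
Between growth ring 354 and the bark edge there are 726 − 354 = 372 growth rings.
372 − 14 false = 358 true growth rings after the insect-defoliation signature.
The growth ring at the bark edge is 2021 CE, so the insect-defoliation signature dates to 2021 − 358 = 1663 CE.

1663 CE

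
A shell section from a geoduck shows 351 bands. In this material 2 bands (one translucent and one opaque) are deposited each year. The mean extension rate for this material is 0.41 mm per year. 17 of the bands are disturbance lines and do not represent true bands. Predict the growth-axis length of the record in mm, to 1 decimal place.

True band count = 351 − 17 = 334.
With 2 bands per year, 334 / 2 = 167 years.
Length ≈ 0.41 × 167 = 68.5 mm.

68.5 mm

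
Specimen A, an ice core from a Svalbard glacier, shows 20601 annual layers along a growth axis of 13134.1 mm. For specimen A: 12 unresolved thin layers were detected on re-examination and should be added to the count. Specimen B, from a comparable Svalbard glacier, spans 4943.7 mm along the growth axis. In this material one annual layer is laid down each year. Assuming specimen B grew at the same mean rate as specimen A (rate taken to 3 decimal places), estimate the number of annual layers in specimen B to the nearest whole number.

7761 annual layers

Specimen A: correcting the raw count gives 20601 + 12 = 20613 true annual layers.
A: Mean rate = 13134.1 mm / 20613 years ≈ 0.637 mm per year.
Specimen B: 4943.7 mm / 0.637 mm per year = 7760.91 years ≈ 7761 annual layers.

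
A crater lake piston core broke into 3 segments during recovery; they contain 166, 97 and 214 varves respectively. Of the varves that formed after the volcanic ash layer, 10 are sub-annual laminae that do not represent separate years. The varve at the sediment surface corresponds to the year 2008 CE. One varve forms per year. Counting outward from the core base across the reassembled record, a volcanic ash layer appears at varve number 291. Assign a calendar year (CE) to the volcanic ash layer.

1832 CE

Total varves = 166 + 97 + 214 = 477.
477 − 291 = 186 varves lie beyond the volcanic ash layer toward the sediment surface.
Excluding 10 false varves: 186 − 10 = 176.
The varve at the sediment surface is 2008 CE, so the volcanic ash layer dates to 2008 − 176 = 1832 CE.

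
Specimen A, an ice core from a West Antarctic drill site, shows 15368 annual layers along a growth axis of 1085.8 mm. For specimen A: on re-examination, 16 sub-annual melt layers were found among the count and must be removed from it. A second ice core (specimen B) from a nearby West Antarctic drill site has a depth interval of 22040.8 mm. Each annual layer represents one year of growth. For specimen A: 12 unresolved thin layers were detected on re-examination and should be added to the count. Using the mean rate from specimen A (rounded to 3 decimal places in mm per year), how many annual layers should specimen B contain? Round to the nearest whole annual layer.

Specimen A: after corrections the count is 15368 − 16 + 12 = 15364 annual layers.
A: 1085.8 mm over 15364 years gives 1085.8 / 15364 ≈ 0.071 mm/yr.
B spans 22040.8 / 0.071 = 310433.80 years ≈ 310434 annual layers.

310434 annual layers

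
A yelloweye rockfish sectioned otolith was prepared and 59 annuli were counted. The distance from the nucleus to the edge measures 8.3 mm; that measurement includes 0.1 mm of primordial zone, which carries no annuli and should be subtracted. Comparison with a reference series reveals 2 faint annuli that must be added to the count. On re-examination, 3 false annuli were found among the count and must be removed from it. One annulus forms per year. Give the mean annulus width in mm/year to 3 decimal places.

Correcting the raw count gives 59 − 3 + 2 = 58 true annuli.
The growth record spans 8.3 − 0.1 = 8.2 mm.
Mean rate = 8.2 mm / 58 years ≈ 0.141 mm/year.

0.141 mm/year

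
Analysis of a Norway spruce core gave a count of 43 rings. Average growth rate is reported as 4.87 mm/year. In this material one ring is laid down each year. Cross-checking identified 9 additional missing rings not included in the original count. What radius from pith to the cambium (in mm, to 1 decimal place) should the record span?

Adjusted count: 43 + 9 = 52 rings.
52 years at 4.87 mm/year gives 4.87 × 52 = 253.2 mm.

253.2 mm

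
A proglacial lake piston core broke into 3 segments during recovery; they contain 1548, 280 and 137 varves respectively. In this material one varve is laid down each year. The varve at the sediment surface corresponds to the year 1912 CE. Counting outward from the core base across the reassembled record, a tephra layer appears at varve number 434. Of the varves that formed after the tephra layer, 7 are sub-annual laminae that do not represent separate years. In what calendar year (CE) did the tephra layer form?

Total varves = 1548 + 280 + 137 = 1965.
Between varve 434 and the sediment surface there are 1965 − 434 = 1531 varves.
Removing the 7 false varves leaves 1531 − 7 = 1524 true varves beyond the tephra layer.
The varve at the sediment surface is 1912 CE, so the tephra layer dates to 1912 − 1524 = 388 CE.

388 CE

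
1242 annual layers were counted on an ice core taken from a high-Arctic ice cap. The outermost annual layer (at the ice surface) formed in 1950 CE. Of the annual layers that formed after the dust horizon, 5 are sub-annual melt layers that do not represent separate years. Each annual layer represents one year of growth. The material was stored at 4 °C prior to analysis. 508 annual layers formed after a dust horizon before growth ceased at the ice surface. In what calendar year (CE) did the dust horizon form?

1447 CE

508 annual layers formed after the dust horizon.
Removing the 5 false annual layers leaves 508 − 5 = 503 true annual layers beyond the dust horizon.
1950 − 503 = 1447 CE.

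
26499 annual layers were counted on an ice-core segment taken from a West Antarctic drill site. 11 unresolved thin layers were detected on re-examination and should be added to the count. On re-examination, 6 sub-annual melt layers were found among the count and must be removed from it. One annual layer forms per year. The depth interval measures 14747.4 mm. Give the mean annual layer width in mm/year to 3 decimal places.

True annual layer count = 26499 − 6 + 11 = 26504.
14747.4 mm over 26504 years gives 14747.4 / 26504 ≈ 0.556 mm/year.

0.556 mm/year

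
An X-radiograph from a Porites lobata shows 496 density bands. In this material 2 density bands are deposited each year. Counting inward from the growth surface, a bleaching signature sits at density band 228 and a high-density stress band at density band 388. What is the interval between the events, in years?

80 yr

Separation: 388 − 228 = 160 density bands.
160 density bands at 2 per year is 160 / 2 = 80 years.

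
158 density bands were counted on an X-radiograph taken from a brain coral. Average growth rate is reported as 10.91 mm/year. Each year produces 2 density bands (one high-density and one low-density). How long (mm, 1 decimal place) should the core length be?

861.9 mm

Dividing by 2 density bands per year: 158 / 2 = 79 years.
Predicted length = 10.91 mm/year × 79 years = 861.9 mm.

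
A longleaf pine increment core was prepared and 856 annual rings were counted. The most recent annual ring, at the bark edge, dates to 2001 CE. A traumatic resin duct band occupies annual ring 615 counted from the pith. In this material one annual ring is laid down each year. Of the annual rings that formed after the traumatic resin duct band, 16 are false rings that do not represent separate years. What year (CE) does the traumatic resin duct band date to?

Between annual ring 615 and the bark edge there are 856 − 615 = 241 annual rings.
Excluding 16 false annual rings: 241 − 16 = 225.
Counting back 225 years from 2001 CE places the traumatic resin duct band in 2001 − 225 = 1776 CE.

1776 CE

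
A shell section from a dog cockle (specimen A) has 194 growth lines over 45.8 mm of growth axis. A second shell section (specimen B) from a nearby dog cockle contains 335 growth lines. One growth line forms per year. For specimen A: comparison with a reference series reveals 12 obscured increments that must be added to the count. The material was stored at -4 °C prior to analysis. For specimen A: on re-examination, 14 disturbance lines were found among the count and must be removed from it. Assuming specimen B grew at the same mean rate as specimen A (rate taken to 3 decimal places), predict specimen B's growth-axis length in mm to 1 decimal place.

80.1 mm

Specimen A: after corrections the count is 194 − 14 + 12 = 192 growth lines.
A: Mean rate = 45.8 mm / 192 years ≈ 0.239 mm/yr.
B's length ≈ 0.239 × 335 = 80.1 mm.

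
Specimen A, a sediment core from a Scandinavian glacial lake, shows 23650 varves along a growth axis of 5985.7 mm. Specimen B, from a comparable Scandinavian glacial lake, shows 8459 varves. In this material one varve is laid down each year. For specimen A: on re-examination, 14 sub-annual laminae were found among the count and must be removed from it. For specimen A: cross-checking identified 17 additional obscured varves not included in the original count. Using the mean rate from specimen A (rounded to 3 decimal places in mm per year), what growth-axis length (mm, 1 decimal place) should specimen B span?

Specimen A: adjusted count: 23650 − 14 + 17 = 23653 varves.
A: Mean rate = 5985.7 mm / 23653 years ≈ 0.253 mm per year.
B's length ≈ 0.253 × 8459 = 2140.1 mm.

2140.1 mm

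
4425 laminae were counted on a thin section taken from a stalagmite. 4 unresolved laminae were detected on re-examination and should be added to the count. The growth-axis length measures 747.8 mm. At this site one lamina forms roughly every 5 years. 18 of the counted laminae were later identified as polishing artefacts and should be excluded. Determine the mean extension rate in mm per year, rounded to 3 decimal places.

0.034 mm per year

True lamina count = 4425 − 18 + 4 = 4411.
Multiplying by 5 years per lamina: 4411 × 5 = 22055 years.
747.8 mm over 22055 years gives 747.8 / 22055 ≈ 0.034 mm per year.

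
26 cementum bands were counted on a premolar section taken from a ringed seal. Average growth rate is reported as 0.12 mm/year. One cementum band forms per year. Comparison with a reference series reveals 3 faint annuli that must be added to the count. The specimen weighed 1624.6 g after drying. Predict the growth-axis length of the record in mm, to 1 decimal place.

True cementum band count = 26 + 3 = 29.
29 years at 0.12 mm/year gives 0.12 × 29 = 3.5 mm.

3.5 mm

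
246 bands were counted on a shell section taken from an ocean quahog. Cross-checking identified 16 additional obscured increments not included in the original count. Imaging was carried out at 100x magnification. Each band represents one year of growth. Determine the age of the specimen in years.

After corrections the count is 246 + 16 = 262 bands.
One band per year makes the duration 262 years.

262 years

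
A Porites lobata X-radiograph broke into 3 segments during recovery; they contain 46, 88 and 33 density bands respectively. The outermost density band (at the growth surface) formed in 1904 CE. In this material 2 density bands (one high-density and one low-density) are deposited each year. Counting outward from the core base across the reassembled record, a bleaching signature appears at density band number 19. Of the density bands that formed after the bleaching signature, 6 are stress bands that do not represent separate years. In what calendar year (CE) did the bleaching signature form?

1833 CE

Total density bands = 46 + 88 + 33 = 167.
The bleaching signature sits at density band 19 from the core base, so 167 − 19 = 148 density bands formed after it.
Removing the 6 false density bands leaves 148 − 6 = 142 true density bands beyond the bleaching signature.
142 density bands at 2 per year is 142 / 2 = 71 years.
The density band at the growth surface is 1904 CE, so the bleaching signature dates to 1904 − 71 = 1833 CE.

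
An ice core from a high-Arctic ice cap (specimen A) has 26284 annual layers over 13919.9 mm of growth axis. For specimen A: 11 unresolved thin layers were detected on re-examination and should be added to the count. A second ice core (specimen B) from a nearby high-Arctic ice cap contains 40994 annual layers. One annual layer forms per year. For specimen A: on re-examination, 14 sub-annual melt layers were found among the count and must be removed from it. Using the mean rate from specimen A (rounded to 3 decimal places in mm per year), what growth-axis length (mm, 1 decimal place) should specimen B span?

21726.8 mm

Specimen A: adjusted count: 26284 − 14 + 11 = 26281 annual layers.
A: Mean rate = 13919.9 mm / 26281 years ≈ 0.530 mm/year.
Length of B = 0.530 × 40994 = 21726.8 mm.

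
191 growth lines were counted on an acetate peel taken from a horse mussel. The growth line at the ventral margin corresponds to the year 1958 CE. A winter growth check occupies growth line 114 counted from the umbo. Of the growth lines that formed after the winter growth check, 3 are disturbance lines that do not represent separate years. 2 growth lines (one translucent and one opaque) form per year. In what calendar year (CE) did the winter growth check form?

The winter growth check sits at growth line 114 from the umbo, so 191 − 114 = 77 growth lines formed after it.
77 − 3 false = 74 true growth lines after the winter growth check.
With 2 growth lines per year, 74 / 2 = 37 years.
1958 − 37 = 1921 CE.

1921 CE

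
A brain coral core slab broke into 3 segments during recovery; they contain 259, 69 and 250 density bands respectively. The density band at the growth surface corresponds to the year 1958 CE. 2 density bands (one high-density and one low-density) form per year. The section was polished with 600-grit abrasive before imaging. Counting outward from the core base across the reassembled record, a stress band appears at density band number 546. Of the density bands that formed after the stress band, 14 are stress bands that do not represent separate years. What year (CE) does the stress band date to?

Total density bands = 259 + 69 + 250 = 578.
578 − 546 = 32 density bands lie beyond the stress band toward the growth surface.
32 − 14 false = 18 true density bands after the stress band.
Dividing by 2 density bands per year: 18 / 2 = 9 years.
1958 − 9 = 1949 CE.

1949 CE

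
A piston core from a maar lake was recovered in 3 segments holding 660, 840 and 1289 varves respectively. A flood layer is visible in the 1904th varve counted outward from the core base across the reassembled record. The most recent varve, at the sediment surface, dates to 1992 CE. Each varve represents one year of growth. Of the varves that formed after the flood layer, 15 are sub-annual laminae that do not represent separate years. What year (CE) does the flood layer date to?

Total varves = 660 + 840 + 1289 = 2789.
The flood layer sits at varve 1904 from the core base, so 2789 − 1904 = 885 varves formed after it.
Removing the 15 false varves leaves 885 − 15 = 870 true varves beyond the flood layer.
The varve at the sediment surface is 1992 CE, so the flood layer dates to 1992 − 870 = 1122 CE.

1122 CE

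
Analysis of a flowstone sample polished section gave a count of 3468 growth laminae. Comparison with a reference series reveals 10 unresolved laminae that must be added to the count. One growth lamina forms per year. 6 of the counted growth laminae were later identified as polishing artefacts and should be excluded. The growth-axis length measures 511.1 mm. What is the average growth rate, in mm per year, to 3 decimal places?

After corrections the count is 3468 − 6 + 10 = 3472 growth laminae.
Extension rate ≈ 511.1 / 3472 = 0.147 mm per year.

0.147 mm per year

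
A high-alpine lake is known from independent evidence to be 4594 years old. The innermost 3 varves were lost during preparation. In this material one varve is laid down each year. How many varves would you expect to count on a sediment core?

One varve per year gives 4594 varves over 4594 years.
Subtracting the 3 varves not captured gives 4594 − 3 = 4591 varves in the record.

4591 varves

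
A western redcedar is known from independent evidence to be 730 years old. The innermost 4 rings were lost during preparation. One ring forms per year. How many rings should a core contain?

726 rings

At one ring per year, 730 years correspond to 730 rings.
Subtracting the 4 rings not captured gives 730 − 4 = 726 rings in the record.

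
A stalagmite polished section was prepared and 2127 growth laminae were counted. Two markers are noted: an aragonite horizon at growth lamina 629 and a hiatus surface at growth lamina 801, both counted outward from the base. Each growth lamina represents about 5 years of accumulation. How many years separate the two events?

860 yr

Separation: 801 − 629 = 172 growth laminae.
172 growth laminae at 5 years each span 172 × 5 = 860 years.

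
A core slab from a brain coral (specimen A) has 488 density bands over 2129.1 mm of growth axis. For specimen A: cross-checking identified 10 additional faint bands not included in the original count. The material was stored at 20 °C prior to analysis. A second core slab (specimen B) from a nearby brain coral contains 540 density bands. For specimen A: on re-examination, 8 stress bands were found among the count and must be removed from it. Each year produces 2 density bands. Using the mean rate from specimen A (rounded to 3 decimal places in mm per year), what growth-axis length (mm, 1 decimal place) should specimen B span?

Specimen A: adjusted count: 488 − 8 + 10 = 490 density bands.
Specimen A: with 2 density bands per year, 490 / 2 = 245 years.
A: Extension rate ≈ 2129.1 / 245 = 8.690 mm/yr.
Specimen B: 540 density bands at 2 per year is 540 / 2 = 270 years. Length of B = 8.690 × 270 = 2346.3 mm.

2346.3 mm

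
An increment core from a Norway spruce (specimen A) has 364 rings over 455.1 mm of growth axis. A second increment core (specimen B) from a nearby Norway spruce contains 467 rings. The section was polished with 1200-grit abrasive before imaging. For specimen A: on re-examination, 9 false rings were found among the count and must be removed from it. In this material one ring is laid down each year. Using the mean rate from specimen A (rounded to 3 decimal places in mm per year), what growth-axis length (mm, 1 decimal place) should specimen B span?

598.7 mm

Specimen A: adjusted count: 364 − 9 = 355 rings.
A: Extension rate ≈ 455.1 / 355 = 1.282 mm/yr.
For B, 1.282 mm/year × 467 years = 598.7 mm.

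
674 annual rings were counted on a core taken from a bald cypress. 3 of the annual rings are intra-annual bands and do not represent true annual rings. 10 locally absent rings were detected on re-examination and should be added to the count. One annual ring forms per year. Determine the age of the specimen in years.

681 years

Correcting the raw count gives 674 − 3 + 10 = 681 true annual rings.
At one annual ring per year, that is 681 years.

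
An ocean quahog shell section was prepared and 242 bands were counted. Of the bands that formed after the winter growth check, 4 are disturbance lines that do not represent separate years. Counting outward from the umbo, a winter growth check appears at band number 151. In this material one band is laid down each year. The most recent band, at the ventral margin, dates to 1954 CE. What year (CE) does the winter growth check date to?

242 − 151 = 91 bands lie beyond the winter growth check toward the ventral margin.
Removing the 4 false bands leaves 91 − 4 = 87 true bands beyond the winter growth check.
The band at the ventral margin is 1954 CE, so the winter growth check dates to 1954 − 87 = 1867 CE.

1867 CE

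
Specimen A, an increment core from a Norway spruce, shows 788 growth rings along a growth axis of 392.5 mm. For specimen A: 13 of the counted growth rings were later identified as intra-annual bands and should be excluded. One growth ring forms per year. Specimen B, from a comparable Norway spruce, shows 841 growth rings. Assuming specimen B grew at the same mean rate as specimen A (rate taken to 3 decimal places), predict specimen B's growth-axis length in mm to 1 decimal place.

425.5 mm

Specimen A: true growth ring count = 788 − 13 = 775.
A: 392.5 mm over 775 years gives 392.5 / 775 ≈ 0.506 mm per year.
Length of B = 0.506 × 841 = 425.5 mm.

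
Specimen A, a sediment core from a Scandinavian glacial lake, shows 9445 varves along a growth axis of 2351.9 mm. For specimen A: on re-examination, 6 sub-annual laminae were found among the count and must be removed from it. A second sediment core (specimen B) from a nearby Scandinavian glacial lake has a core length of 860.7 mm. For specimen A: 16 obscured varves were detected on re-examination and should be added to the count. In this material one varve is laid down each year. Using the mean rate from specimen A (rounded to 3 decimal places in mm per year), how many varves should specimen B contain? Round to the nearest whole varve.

Specimen A: true varve count = 9445 − 6 + 16 = 9455.
A: Mean rate = 2351.9 mm / 9455 years ≈ 0.249 mm/year.
B spans 860.7 / 0.249 = 3456.63 years ≈ 3457 varves.

3457 varves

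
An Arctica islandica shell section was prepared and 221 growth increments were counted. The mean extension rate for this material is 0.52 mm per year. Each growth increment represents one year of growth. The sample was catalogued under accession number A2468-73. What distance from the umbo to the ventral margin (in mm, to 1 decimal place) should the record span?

221 years of growth are recorded.
Length ≈ 0.52 × 221 = 114.9 mm.

114.9 mm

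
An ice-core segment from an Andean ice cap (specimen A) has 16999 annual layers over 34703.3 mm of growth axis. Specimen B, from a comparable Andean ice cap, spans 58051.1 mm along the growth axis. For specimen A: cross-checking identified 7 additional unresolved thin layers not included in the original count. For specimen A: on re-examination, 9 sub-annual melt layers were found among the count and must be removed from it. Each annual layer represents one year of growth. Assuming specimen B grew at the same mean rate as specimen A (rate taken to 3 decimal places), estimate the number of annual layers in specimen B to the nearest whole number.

28429 annual layers

Specimen A: true annual layer count = 16999 − 9 + 7 = 16997.
A: Mean rate = 34703.3 mm / 16997 years ≈ 2.042 mm per year.
B spans 58051.1 / 2.042 = 28428.55 years ≈ 28429 annual layers.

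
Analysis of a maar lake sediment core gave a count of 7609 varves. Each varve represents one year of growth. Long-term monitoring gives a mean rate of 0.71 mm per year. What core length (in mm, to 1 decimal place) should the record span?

5402.4 mm

The record spans 7609 years at 0.71 mm per year.
Predicted length = 0.71 mm/year × 7609 years = 5402.4 mm.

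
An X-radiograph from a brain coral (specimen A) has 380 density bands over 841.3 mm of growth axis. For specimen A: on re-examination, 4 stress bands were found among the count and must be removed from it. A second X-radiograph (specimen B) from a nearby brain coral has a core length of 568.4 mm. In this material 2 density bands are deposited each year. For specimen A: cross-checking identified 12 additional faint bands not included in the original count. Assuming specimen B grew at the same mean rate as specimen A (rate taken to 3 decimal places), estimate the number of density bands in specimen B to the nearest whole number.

Specimen A: after corrections the count is 380 − 4 + 12 = 388 density bands.
Specimen A: 388 density bands at 2 per year is 388 / 2 = 194 years.
A: Mean rate = 841.3 mm / 194 years ≈ 4.337 mm/year.
B spans 568.4 / 4.337 = 131.06 years; at 2 density bands per year that is 131.06 × 2 ≈ 262 density bands.

262 density bands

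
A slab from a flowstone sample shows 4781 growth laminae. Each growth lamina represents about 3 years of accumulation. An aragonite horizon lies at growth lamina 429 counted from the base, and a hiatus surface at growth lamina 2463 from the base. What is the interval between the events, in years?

6102 years

2463 − 429 = 2034 growth laminae lie between the two events.
Multiplying by 3 years per growth lamina: 2034 × 3 = 6102 years.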